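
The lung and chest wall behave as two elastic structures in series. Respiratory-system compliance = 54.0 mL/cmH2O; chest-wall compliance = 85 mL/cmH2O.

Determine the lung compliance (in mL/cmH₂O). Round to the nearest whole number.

1/CL = 1/Crs − 1/Ccw.
1/CL = 1/54.0 − 1/85 = 0.006754.
CL = 148.06 mL/cmH2O.

148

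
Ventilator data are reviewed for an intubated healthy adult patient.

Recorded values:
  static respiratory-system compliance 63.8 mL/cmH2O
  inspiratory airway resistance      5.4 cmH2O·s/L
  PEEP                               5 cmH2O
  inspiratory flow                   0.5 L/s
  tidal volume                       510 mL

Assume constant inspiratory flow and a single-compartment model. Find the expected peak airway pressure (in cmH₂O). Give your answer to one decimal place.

Equation of motion (constant flow): PIP = Vt/C + R·V̇ + PEEP.
PIP = 510/63.8 + 5.4×0.5 + 5 = 7.994 + 2.7 + 5 = 15.694 cmH2O.

15.7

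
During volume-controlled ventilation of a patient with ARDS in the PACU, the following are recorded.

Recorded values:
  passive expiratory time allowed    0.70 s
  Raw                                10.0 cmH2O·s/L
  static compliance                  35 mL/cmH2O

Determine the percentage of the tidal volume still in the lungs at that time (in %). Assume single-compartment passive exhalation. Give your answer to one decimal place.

13.5

τ = R × C = 10.0 × 35 mL/cmH2O = 10.0 × 0.035 L/cmH2O = 0.35 s.
Passive exhalation: V(t)/V₀ = e^(−t/τ) = e^(−0.70/0.35) = 0.1353.
Fraction remaining = 0.1353 → 13.53%.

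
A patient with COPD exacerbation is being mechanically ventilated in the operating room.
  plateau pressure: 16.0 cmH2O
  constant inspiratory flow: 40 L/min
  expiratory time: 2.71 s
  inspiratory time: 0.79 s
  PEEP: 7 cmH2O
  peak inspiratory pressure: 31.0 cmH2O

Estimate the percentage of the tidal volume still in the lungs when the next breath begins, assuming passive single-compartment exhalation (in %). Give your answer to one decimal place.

Flow: 40 L/min ÷ 60 = 0.6667 L/s.
Vt = flow × Ti = 0.6667 L/s × 0.79 s × 1000 mL/L = 526.69 mL.
R = (PIP − Pplat)/V̇ = (31.0 − 16.0) / 0.6667 = 15.0/0.6667 = 22.499 cmH2O·s/L.
C = Vt/(Pplat − PEEP) = 526.69 / (16.0 − 7) = 526.69/9.0 = 58.521 mL/cmH2O.
τ = R × C = 22.499 × 0.05852 L/cmH2O = 1.317 s.
Fraction remaining at end-expiration = e^(−Te/τ) = e^(−2.71/1.317) = 0.1277 → 12.77%.

12.8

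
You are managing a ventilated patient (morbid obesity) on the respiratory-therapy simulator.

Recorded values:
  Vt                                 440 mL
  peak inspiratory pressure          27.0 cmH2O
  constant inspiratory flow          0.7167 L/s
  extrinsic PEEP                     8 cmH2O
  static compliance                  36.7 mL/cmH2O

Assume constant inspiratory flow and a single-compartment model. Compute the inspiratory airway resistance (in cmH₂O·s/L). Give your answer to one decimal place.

Equation of motion (constant flow): PIP = Vt/C + R·V̇ + PEEP.
R·V̇ = PIP − Vt/C − PEEP = 27.0 − 440/36.7 − 8 = 27.0 − 11.989 − 8 = 7.011 cmH2O.
R = 7.011 / 0.7167 = 9.782 cmH2O·s/L.

9.8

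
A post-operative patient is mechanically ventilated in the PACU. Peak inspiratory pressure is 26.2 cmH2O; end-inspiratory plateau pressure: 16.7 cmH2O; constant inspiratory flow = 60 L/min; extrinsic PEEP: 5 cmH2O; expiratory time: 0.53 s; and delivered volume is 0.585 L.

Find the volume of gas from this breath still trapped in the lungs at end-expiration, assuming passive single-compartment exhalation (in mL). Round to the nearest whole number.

192

Flow: 60 L/min ÷ 60 = 1 L/s.
R = (PIP − Pplat)/V̇ = (26.2 − 16.7) / 1 = 9.5/1 = 9.5 cmH2O·s/L.
C = Vt/(Pplat − PEEP) = 585.0 / (16.7 − 5) = 585.0/11.7 = 50.0 mL/cmH2O.
τ = R × C = 9.5 × 0.05 L/cmH2O = 0.475 s.
Fraction remaining = e^(−Te/τ) = e^(−0.53/0.475) = 0.3277.
Trapped volume = 585.0 × 0.3277 = 191.7 mL.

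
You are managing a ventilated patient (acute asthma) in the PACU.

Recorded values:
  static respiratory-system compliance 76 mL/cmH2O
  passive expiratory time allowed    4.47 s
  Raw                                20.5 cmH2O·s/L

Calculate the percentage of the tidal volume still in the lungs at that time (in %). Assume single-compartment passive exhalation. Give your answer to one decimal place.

5.7

τ = R × C = 20.5 × 76 mL/cmH2O = 20.5 × 0.076 L/cmH2O = 1.558 s.
Passive exhalation: V(t)/V₀ = e^(−t/τ) = e^(−4.47/1.558) = 0.05675.
Fraction remaining = 0.05675 → 5.675%.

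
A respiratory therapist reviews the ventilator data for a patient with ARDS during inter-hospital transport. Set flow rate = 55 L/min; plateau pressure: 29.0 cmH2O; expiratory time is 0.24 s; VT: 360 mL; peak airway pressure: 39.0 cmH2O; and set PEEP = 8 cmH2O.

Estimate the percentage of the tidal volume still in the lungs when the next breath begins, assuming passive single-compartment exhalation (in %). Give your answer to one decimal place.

27.7

Flow: 55 L/min ÷ 60 = 0.9167 L/s.
R = (PIP − Pplat)/V̇ = (39.0 − 29.0) / 0.9167 = 10.0/0.9167 = 10.909 cmH2O·s/L.
C = Vt/(Pplat − PEEP) = 360.0 / (29.0 − 8) = 360.0/21.0 = 17.143 mL/cmH2O.
τ = R × C = 10.909 × 0.01714 L/cmH2O = 0.187 s.
Fraction remaining at end-expiration = e^(−Te/τ) = e^(−0.24/0.187) = 0.2771 → 27.71%.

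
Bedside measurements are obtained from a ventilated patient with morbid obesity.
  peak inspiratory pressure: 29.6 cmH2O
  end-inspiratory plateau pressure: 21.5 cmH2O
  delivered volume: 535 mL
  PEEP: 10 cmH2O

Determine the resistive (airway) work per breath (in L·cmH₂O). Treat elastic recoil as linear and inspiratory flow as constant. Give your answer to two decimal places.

4.33

With constant inspiratory flow the resistive pressure is constant at PIP − Pplat = 29.6 − 21.5 = 8.1 cmH2O, so resistive work = 8.1 × 0.535 = 4.334 L·cmH2O.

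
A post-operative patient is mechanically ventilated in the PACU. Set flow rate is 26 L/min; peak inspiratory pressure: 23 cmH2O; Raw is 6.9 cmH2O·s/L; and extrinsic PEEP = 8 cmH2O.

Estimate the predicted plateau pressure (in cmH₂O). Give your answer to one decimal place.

Flow: 26 L/min ÷ 60 = 0.4333 L/s.
Pplat = PIP − Raw × flow = 23 − 6.9 × 0.4333 = 23 − 2.99 = 20.01 cmH2O.

20.0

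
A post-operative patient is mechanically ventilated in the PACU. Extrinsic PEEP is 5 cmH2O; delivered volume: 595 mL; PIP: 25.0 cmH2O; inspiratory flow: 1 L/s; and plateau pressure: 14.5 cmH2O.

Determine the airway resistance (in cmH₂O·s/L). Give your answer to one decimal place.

10.5

Raw = (PIP − Pplat) / flow = (25.0 − 14.5) / 1 = 10.5 / 1 = 10.5 cmH2O·s/L.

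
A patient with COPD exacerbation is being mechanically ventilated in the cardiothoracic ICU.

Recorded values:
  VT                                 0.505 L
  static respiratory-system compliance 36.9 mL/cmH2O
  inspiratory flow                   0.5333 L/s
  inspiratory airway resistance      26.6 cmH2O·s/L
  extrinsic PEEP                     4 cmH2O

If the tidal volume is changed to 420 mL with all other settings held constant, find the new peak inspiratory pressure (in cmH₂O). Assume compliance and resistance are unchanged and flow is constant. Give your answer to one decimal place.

PIP = Vt/C + R·V̇ + PEEP (constant-flow equation of motion).
Only the elastic term changes: ΔPIP = ΔVt / C = (420 − 505) / 36.9 = -2.304 cmH2O.
Original PIP = 505/36.9 + 26.6×0.5333 + 4 = 31.871 cmH2O; new PIP = 31.871 + (-2.304) = 29.567 cmH2O.

29.6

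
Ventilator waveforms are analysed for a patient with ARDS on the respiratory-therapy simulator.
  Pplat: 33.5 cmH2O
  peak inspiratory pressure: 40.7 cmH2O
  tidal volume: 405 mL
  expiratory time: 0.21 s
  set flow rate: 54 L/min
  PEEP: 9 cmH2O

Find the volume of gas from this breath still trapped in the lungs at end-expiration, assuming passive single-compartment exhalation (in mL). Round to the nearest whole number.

83

Flow: 54 L/min ÷ 60 = 0.9 L/s.
R = (PIP − Pplat)/V̇ = (40.7 − 33.5) / 0.9 = 7.2/0.9 = 8.0 cmH2O·s/L.
C = Vt/(Pplat − PEEP) = 405.0 / (33.5 − 9) = 405.0/24.5 = 16.531 mL/cmH2O.
τ = R × C = 8.0 × 0.01653 L/cmH2O = 0.1322 s.
Fraction remaining = e^(−Te/τ) = e^(−0.21/0.1322) = 0.2042.
Trapped volume = 405.0 × 0.2042 = 82.701 mL.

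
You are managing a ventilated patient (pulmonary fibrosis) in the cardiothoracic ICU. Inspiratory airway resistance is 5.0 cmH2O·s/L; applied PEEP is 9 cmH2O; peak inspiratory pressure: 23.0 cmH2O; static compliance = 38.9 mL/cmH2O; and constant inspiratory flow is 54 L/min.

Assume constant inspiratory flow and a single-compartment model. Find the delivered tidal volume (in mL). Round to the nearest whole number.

370

Flow: 54 L/min ÷ 60 = 0.9 L/s.
Equation of motion (constant flow): PIP = Vt/C + R·V̇ + PEEP.
Vt/C = PIP − R·V̇ − PEEP = 23.0 − 4.5 − 9 = 9.5 cmH2O.
Vt = C × 9.5 = 38.9 × 9.5 = 369.55 mL.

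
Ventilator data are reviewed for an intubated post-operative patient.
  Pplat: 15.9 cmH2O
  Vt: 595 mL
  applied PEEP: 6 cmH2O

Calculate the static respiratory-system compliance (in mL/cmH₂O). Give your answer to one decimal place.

60.1

Cstat = Vt / (Pplat − PEEP) = 595 / (15.9 − 6) = 595 / 9.9 = 60.101 mL/cmH2O.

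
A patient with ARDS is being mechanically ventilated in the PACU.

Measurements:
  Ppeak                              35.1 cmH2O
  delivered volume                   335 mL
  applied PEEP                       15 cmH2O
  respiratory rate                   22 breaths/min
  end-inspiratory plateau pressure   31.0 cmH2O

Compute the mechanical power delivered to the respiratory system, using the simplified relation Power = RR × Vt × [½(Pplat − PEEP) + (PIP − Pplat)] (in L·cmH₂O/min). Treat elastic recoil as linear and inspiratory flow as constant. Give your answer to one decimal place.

89.2

Per-breath work = Vt × [½(Pplat−PEEP) + (PIP−Pplat)] = 0.335 × [0.5×16.0 + 4.1] = 0.335 × 12.1 = 4.054 L·cmH2O.
Power = 22 × 4.054 = 89.188 L·cmH2O/min.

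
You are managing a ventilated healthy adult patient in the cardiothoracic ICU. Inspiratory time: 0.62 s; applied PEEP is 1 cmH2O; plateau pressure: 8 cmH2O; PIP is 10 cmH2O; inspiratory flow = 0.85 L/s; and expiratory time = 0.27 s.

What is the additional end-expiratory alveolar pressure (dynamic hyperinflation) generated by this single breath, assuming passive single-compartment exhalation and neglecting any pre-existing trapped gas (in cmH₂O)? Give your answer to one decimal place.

Vt = flow × Ti = 0.85 L/s × 0.62 s × 1000 mL/L = 527.0 mL.
R = (PIP − Pplat)/V̇ = (10 − 8) / 0.85 = 2.0/0.85 = 2.353 cmH2O·s/L.
C = Vt/(Pplat − PEEP) = 527.0 / (8 − 1) = 527.0/7.0 = 75.286 mL/cmH2O.
τ = R × C = 2.353 × 0.07529 L/cmH2O = 0.1772 s.
Fraction remaining = e^(−Te/τ) = e^(−0.27/0.1772) = 0.2179; trapped volume = 527.0 × 0.2179 = 114.83 mL.
Additional alveolar pressure from trapping ≈ V_trapped / C = 114.83 / 75.286 = 1.525 cmH2O.

1.5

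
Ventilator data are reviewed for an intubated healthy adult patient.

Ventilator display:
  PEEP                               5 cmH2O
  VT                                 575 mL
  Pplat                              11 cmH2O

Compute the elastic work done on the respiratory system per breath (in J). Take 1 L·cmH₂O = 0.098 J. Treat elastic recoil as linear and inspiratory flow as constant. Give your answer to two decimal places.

Elastic work ≈ ½ × (Pplat − PEEP) × Vt = 0.5 × (11 − 5) × 0.575 L = 0.5 × 6.0 × 0.575 = 1.725 L·cmH2O.
× 0.098 J/(L·cmH2O) → 0.1691 J.

0.17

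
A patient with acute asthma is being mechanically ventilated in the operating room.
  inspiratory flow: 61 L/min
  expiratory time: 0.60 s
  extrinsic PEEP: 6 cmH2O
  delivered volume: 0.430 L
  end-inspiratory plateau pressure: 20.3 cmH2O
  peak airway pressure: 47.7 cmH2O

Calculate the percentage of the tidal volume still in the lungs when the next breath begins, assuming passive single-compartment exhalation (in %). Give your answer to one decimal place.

47.7

Flow: 61 L/min ÷ 60 = 1.0167 L/s.
R = (PIP − Pplat)/V̇ = (47.7 − 20.3) / 1.0167 = 27.4/1.0167 = 26.95 cmH2O·s/L.
C = Vt/(Pplat − PEEP) = 430.0 / (20.3 − 6) = 430.0/14.3 = 30.07 mL/cmH2O.
τ = R × C = 26.95 × 0.03007 L/cmH2O = 0.8104 s.
Fraction remaining at end-expiration = e^(−Te/τ) = e^(−0.60/0.8104) = 0.4769 → 47.69%.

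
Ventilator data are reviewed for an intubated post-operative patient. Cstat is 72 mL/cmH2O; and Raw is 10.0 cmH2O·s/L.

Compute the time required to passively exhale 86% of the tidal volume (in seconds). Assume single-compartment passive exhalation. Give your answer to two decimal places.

1.42

τ = R × C = 10.0 × 72 mL/cmH2O = 10.0 × 0.072 L/cmH2O = 0.72 s.
Exhaled fraction f = 1 − e^(−t/τ) → t = −τ·ln(1 − f) = −0.72·ln(0.14) = 1.416 s.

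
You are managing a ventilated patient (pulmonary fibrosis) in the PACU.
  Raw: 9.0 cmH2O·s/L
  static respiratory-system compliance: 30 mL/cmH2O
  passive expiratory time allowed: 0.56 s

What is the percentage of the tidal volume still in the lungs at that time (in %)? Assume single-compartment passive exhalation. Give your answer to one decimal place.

τ = R × C = 9.0 × 30 mL/cmH2O = 9.0 × 0.030 L/cmH2O = 0.27 s.
Passive exhalation: V(t)/V₀ = e^(−t/τ) = e^(−0.56/0.27) = 0.1257.
Fraction remaining = 0.1257 → 12.57%.

12.6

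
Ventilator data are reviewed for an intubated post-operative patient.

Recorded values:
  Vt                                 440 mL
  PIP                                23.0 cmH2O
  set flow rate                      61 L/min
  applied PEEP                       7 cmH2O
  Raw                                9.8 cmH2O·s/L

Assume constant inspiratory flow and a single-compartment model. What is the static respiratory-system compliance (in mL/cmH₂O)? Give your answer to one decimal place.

72.9

Flow: 61 L/min ÷ 60 = 1.0167 L/s.
Equation of motion (constant flow): PIP = Vt/C + R·V̇ + PEEP.
Vt/C = PIP − R·V̇ − PEEP = 23.0 − 9.8×1.0167 − 7 = 23.0 − 9.964 − 7 = 6.036 cmH2O.
C = Vt / 6.036 = 440 / 6.036 = 72.896 mL/cmH2O.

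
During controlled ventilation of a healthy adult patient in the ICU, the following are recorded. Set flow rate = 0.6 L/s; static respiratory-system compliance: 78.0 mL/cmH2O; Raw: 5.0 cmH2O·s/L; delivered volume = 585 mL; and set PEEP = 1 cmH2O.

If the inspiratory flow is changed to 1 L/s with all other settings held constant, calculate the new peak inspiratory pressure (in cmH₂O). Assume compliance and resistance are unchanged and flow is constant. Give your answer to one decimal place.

PIP = Vt/C + R·V̇ + PEEP (constant-flow equation of motion).
Only the resistive term changes: ΔPIP = R × ΔV̇ = 5.0 × (1 − 0.6) = 5.0 × 0.4 = 2.0 cmH2O.
Original PIP = 585/78.0 + 5.0×0.6 + 1 = 11.5 cmH2O; new PIP = 11.5 + (2.0) = 13.5 cmH2O.

13.5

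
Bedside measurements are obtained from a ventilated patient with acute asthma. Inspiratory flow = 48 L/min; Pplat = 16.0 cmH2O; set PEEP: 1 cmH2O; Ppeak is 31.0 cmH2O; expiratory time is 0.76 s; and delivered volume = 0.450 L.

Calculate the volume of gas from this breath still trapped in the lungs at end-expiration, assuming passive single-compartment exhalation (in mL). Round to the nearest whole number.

Flow: 48 L/min ÷ 60 = 0.8 L/s.
R = (PIP − Pplat)/V̇ = (31.0 − 16.0) / 0.8 = 15.0/0.8 = 18.75 cmH2O·s/L.
C = Vt/(Pplat − PEEP) = 450.0 / (16.0 − 1) = 450.0/15.0 = 30.0 mL/cmH2O.
τ = R × C = 18.75 × 0.03 L/cmH2O = 0.5625 s.
Fraction remaining = e^(−Te/τ) = e^(−0.76/0.5625) = 0.259.
Trapped volume = 450.0 × 0.259 = 116.55 mL.

117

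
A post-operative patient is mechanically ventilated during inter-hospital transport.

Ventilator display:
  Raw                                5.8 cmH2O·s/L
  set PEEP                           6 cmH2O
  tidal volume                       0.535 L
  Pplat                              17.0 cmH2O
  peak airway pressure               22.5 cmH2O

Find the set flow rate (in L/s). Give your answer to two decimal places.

0.95

flow = (PIP − Pplat) / Raw = 5.5 / 5.8 = 0.9483 L/s.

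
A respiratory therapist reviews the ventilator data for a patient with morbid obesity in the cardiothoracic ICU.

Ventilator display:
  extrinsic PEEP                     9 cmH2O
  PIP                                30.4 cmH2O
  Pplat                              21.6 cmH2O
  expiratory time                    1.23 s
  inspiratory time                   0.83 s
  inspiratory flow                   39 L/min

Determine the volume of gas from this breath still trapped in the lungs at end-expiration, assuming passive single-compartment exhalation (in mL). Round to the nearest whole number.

Flow: 39 L/min ÷ 60 = 0.65 L/s.
Vt = flow × Ti = 0.65 L/s × 0.83 s × 1000 mL/L = 539.5 mL.
R = (PIP − Pplat)/V̇ = (30.4 − 21.6) / 0.65 = 8.8/0.65 = 13.538 cmH2O·s/L.
C = Vt/(Pplat − PEEP) = 539.5 / (21.6 − 9) = 539.5/12.6 = 42.817 mL/cmH2O.
τ = R × C = 13.538 × 0.04282 L/cmH2O = 0.5797 s.
Fraction remaining = e^(−Te/τ) = e^(−1.23/0.5797) = 0.1198.
Trapped volume = 539.5 × 0.1198 = 64.632 mL.

65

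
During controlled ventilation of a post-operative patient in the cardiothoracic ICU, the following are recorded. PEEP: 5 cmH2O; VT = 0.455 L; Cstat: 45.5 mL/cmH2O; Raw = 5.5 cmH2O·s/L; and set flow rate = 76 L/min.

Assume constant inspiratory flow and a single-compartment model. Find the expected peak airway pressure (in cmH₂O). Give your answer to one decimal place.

Flow: 76 L/min ÷ 60 = 1.2667 L/s.
Equation of motion (constant flow): PIP = Vt/C + R·V̇ + PEEP.
PIP = 455/45.5 + 5.5×1.2667 + 5 = 10.0 + 6.967 + 5 = 21.967 cmH2O.

22.0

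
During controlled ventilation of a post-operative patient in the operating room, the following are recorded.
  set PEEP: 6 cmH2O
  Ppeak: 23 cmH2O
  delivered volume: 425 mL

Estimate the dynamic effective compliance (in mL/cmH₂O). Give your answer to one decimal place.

25.0

Dynamic compliance = Vt / (PIP − PEEP) = 425 / (23 − 6) = 425 / 17.0 = 25.0 mL/cmH2O.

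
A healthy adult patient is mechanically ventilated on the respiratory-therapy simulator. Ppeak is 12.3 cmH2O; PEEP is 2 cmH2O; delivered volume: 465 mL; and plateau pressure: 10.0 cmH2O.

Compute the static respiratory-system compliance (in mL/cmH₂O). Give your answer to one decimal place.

58.1

Cstat = Vt / (Pplat − PEEP) = 465 / (10.0 − 2) = 465 / 8.0 = 58.125 mL/cmH2O.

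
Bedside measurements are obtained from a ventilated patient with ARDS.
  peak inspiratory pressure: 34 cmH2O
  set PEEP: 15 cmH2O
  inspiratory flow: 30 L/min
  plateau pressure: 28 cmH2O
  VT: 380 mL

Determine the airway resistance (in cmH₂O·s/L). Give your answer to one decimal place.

12.0

Flow: 30 L/min ÷ 60 = 0.5 L/s.
Raw = (PIP − Pplat) / flow = (34 − 28) / 0.5 = 6.0 / 0.5 = 12.0 cmH2O·s/L.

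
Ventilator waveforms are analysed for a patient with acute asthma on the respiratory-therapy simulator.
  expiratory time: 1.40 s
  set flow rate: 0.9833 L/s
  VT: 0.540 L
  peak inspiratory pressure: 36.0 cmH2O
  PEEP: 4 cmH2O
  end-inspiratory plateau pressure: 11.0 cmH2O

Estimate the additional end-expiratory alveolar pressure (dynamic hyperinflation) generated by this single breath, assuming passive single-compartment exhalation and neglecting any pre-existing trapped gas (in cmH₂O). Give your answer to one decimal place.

R = (PIP − Pplat)/V̇ = (36.0 − 11.0) / 0.9833 = 25.0/0.9833 = 25.425 cmH2O·s/L.
C = Vt/(Pplat − PEEP) = 540.0 / (11.0 − 4) = 540.0/7.0 = 77.143 mL/cmH2O.
τ = R × C = 25.425 × 0.07714 L/cmH2O = 1.961 s.
Fraction remaining = e^(−Te/τ) = e^(−1.40/1.961) = 0.4897; trapped volume = 540.0 × 0.4897 = 264.44 mL.
Additional alveolar pressure from trapping ≈ V_trapped / C = 264.44 / 77.143 = 3.428 cmH2O.

3.4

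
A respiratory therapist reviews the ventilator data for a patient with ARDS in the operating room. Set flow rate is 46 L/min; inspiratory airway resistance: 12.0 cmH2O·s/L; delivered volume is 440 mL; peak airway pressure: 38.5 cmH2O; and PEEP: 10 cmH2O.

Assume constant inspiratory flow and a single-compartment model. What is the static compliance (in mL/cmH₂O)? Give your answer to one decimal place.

Flow: 46 L/min ÷ 60 = 0.7667 L/s.
Equation of motion (constant flow): PIP = Vt/C + R·V̇ + PEEP.
Vt/C = PIP − R·V̇ − PEEP = 38.5 − 12.0×0.7667 − 10 = 38.5 − 9.2 − 10 = 19.3 cmH2O.
C = Vt / 19.3 = 440 / 19.3 = 22.798 mL/cmH2O.

22.8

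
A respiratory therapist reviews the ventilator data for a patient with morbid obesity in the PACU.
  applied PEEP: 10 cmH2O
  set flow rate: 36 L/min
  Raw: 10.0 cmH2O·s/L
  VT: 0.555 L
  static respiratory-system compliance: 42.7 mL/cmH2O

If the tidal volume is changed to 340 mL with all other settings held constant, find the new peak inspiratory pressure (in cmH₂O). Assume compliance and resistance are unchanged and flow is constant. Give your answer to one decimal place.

Flow: 36 L/min ÷ 60 = 0.6 L/s.
PIP = Vt/C + R·V̇ + PEEP (constant-flow equation of motion).
Only the elastic term changes: ΔPIP = ΔVt / C = (340 − 555) / 42.7 = -5.035 cmH2O.
Original PIP = 555/42.7 + 10.0×0.6 + 10 = 28.998 cmH2O; new PIP = 28.998 + (-5.035) = 23.963 cmH2O.

24.0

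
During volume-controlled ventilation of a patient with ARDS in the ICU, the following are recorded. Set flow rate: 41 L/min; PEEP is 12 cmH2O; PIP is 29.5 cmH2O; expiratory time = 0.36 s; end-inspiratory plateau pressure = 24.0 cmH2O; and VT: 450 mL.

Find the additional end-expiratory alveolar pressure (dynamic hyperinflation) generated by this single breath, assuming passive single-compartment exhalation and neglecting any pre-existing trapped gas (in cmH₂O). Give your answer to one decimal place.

Flow: 41 L/min ÷ 60 = 0.6833 L/s.
R = (PIP − Pplat)/V̇ = (29.5 − 24.0) / 0.6833 = 5.5/0.6833 = 8.049 cmH2O·s/L.
C = Vt/(Pplat − PEEP) = 450.0 / (24.0 − 12) = 450.0/12.0 = 37.5 mL/cmH2O.
τ = R × C = 8.049 × 0.0375 L/cmH2O = 0.3018 s.
Fraction remaining = e^(−Te/τ) = e^(−0.36/0.3018) = 0.3034; trapped volume = 450.0 × 0.3034 = 136.53 mL.
Additional alveolar pressure from trapping ≈ V_trapped / C = 136.53 / 37.5 = 3.641 cmH2O.

3.6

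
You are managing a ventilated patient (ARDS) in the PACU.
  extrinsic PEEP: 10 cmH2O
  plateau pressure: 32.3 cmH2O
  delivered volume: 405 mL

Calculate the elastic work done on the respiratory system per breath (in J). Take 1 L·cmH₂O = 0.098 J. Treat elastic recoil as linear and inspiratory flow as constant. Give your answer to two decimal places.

0.44

Elastic work ≈ ½ × (Pplat − PEEP) × Vt = 0.5 × (32.3 − 10) × 0.405 L = 0.5 × 22.3 × 0.405 = 4.516 L·cmH2O.
× 0.098 J/(L·cmH2O) → 0.4426 J.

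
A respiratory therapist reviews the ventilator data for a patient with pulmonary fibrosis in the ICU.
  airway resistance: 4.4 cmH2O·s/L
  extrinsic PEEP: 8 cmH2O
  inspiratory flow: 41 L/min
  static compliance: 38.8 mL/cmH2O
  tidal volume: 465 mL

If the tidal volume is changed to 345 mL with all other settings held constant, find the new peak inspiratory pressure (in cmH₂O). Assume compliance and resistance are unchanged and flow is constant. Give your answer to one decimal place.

19.9

Flow: 41 L/min ÷ 60 = 0.6833 L/s.
PIP = Vt/C + R·V̇ + PEEP (constant-flow equation of motion).
Only the elastic term changes: ΔPIP = ΔVt / C = (345 − 465) / 38.8 = -3.093 cmH2O.
Original PIP = 465/38.8 + 4.4×0.6833 + 8 = 22.991 cmH2O; new PIP = 22.991 + (-3.093) = 19.898 cmH2O.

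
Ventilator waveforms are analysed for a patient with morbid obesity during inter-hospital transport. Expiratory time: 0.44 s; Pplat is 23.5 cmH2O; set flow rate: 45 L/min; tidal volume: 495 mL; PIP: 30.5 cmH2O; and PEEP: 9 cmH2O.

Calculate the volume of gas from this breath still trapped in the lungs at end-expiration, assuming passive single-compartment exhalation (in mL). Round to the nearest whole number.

Flow: 45 L/min ÷ 60 = 0.75 L/s.
R = (PIP − Pplat)/V̇ = (30.5 − 23.5) / 0.75 = 7.0/0.75 = 9.333 cmH2O·s/L.
C = Vt/(Pplat − PEEP) = 495.0 / (23.5 − 9) = 495.0/14.5 = 34.138 mL/cmH2O.
τ = R × C = 9.333 × 0.03414 L/cmH2O = 0.3186 s.
Fraction remaining = e^(−Te/τ) = e^(−0.44/0.3186) = 0.2513.
Trapped volume = 495.0 × 0.2513 = 124.39 mL.

124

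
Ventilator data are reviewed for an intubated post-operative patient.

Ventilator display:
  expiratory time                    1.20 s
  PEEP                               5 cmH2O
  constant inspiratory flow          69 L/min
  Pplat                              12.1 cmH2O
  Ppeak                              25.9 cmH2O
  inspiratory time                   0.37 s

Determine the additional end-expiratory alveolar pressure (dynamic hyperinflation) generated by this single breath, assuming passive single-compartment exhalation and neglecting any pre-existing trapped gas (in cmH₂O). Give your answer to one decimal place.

Flow: 69 L/min ÷ 60 = 1.15 L/s.
Vt = flow × Ti = 1.15 L/s × 0.37 s × 1000 mL/L = 425.5 mL.
R = (PIP − Pplat)/V̇ = (25.9 − 12.1) / 1.15 = 13.8/1.15 = 12.0 cmH2O·s/L.
C = Vt/(Pplat − PEEP) = 425.5 / (12.1 − 5) = 425.5/7.1 = 59.93 mL/cmH2O.
τ = R × C = 12.0 × 0.05993 L/cmH2O = 0.7192 s.
Fraction remaining = e^(−Te/τ) = e^(−1.20/0.7192) = 0.1885; trapped volume = 425.5 × 0.1885 = 80.207 mL.
Additional alveolar pressure from trapping ≈ V_trapped / C = 80.207 / 59.93 = 1.338 cmH2O.

1.3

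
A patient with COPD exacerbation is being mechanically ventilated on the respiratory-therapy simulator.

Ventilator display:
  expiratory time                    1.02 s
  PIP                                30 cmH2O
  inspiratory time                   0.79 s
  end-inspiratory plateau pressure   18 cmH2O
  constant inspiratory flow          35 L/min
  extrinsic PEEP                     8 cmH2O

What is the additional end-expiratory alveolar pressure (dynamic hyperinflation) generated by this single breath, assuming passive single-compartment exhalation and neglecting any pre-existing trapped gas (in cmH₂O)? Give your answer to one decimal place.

Flow: 35 L/min ÷ 60 = 0.5833 L/s.
Vt = flow × Ti = 0.5833 L/s × 0.79 s × 1000 mL/L = 460.81 mL.
R = (PIP − Pplat)/V̇ = (30 − 18) / 0.5833 = 12.0/0.5833 = 20.573 cmH2O·s/L.
C = Vt/(Pplat − PEEP) = 460.81 / (18 − 8) = 460.81/10.0 = 46.081 mL/cmH2O.
τ = R × C = 20.573 × 0.04608 L/cmH2O = 0.948 s.
Fraction remaining = e^(−Te/τ) = e^(−1.02/0.948) = 0.341; trapped volume = 460.81 × 0.341 = 157.14 mL.
Additional alveolar pressure from trapping ≈ V_trapped / C = 157.14 / 46.081 = 3.41 cmH2O.

3.4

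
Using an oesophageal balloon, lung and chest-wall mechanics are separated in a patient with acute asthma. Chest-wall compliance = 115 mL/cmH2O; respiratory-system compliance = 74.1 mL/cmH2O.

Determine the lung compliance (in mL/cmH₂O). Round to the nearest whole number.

1/CL = 1/Crs − 1/Ccw.
1/CL = 1/74.1 − 1/115 = 0.0048.
CL = 208.33 mL/cmH2O.

208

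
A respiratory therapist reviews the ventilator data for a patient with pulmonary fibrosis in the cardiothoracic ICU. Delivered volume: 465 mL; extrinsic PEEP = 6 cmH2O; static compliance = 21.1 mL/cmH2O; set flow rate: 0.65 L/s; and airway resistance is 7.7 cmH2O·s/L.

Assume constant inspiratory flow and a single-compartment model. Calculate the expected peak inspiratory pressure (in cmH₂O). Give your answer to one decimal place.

Equation of motion (constant flow): PIP = Vt/C + R·V̇ + PEEP.
PIP = 465/21.1 + 7.7×0.65 + 6 = 22.038 + 5.005 + 6 = 33.043 cmH2O.

33.0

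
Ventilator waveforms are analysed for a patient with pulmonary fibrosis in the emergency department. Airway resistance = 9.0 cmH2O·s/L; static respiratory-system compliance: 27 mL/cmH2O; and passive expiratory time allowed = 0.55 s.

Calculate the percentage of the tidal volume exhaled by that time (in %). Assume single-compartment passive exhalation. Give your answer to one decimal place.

89.6

τ = R × C = 9.0 × 27 mL/cmH2O = 9.0 × 0.027 L/cmH2O = 0.243 s.
Passive exhalation: V(t)/V₀ = e^(−t/τ) = e^(−0.55/0.243) = 0.104.
Fraction exhaled = 1 − 0.104 = 0.896 → 89.6%.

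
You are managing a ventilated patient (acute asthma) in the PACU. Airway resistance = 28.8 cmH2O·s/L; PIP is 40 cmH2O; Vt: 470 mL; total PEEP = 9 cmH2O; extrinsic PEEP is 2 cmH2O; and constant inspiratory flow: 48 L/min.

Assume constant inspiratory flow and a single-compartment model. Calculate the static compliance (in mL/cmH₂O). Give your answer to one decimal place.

Flow: 48 L/min ÷ 60 = 0.8 L/s.
Total PEEP = 9 cmH2O (set 2 + intrinsic 7); this is the baseline alveolar pressure.
Equation of motion (constant flow): PIP = Vt/C + R·V̇ + PEEP.
Vt/C = PIP − R·V̇ − PEEP = 40 − 28.8×0.8 − 9 = 40 − 23.04 − 9 = 7.96 cmH2O.
C = Vt / 7.96 = 470 / 7.96 = 59.045 mL/cmH2O.

59.0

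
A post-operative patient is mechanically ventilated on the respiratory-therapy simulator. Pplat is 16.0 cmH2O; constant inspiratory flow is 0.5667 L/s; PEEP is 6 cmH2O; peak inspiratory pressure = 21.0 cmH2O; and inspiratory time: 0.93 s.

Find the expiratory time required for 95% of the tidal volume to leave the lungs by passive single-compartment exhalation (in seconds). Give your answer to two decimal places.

1.39

Vt = flow × Ti = 0.5667 L/s × 0.93 s × 1000 mL/L = 527.03 mL.
R = (PIP − Pplat)/V̇ = (21.0 − 16.0) / 0.5667 = 5.0/0.5667 = 8.823 cmH2O·s/L.
C = Vt/(Pplat − PEEP) = 527.03 / (16.0 − 6) = 527.03/10.0 = 52.703 mL/cmH2O.
τ = R × C = 8.823 × 0.0527 L/cmH2O = 0.465 s.
t = −τ·ln(1 − 0.95) = −0.465·ln(0.05) = 1.393 s.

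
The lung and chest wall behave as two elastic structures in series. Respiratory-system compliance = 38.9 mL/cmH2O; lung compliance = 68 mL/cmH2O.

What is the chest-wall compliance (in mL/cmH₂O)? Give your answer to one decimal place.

90.9

1/Ccw = 1/Crs − 1/CL.
1/Ccw = 1/38.9 − 1/68 = 0.011.
Ccw = 90.909 mL/cmH2O.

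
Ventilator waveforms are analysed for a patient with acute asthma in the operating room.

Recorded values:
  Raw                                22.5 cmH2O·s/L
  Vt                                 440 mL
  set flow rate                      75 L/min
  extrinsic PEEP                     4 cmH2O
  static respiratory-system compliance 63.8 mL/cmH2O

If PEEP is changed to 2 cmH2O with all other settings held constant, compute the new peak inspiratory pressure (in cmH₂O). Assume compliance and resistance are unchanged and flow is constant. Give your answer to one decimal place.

37.0

Flow: 75 L/min ÷ 60 = 1.25 L/s.
PIP = Vt/C + R·V̇ + PEEP (constant-flow equation of motion).
Only the baseline term changes: ΔPIP = ΔPEEP = 2 − 4 = -2.0 cmH2O.
Original PIP = 440/63.8 + 22.5×1.25 + 4 = 39.022 cmH2O; new PIP = 39.022 + (-2.0) = 37.022 cmH2O.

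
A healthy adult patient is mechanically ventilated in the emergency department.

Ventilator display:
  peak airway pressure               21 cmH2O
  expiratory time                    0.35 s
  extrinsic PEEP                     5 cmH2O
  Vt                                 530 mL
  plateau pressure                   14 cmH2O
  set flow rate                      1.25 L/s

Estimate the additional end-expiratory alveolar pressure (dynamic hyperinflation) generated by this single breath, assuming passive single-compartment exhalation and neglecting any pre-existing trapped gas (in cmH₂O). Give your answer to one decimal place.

R = (PIP − Pplat)/V̇ = (21 − 14) / 1.25 = 7.0/1.25 = 5.6 cmH2O·s/L.
C = Vt/(Pplat − PEEP) = 530.0 / (14 − 5) = 530.0/9.0 = 58.889 mL/cmH2O.
τ = R × C = 5.6 × 0.05889 L/cmH2O = 0.3298 s.
Fraction remaining = e^(−Te/τ) = e^(−0.35/0.3298) = 0.346; trapped volume = 530.0 × 0.346 = 183.38 mL.
Additional alveolar pressure from trapping ≈ V_trapped / C = 183.38 / 58.889 = 3.114 cmH2O.

3.1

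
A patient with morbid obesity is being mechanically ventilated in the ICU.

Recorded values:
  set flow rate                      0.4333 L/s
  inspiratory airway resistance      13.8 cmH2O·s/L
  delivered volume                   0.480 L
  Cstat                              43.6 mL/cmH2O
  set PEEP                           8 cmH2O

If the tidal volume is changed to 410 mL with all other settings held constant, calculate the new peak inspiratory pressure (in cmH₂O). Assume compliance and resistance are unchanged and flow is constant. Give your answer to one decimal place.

23.4

PIP = Vt/C + R·V̇ + PEEP (constant-flow equation of motion).
Only the elastic term changes: ΔPIP = ΔVt / C = (410 − 480) / 43.6 = -1.606 cmH2O.
Original PIP = 480/43.6 + 13.8×0.4333 + 8 = 24.989 cmH2O; new PIP = 24.989 + (-1.606) = 23.383 cmH2O.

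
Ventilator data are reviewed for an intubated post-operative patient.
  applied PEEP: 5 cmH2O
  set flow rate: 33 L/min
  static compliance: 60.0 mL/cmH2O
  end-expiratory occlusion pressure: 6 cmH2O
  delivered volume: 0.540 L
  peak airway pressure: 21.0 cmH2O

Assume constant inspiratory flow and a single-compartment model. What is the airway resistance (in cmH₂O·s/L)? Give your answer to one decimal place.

Flow: 33 L/min ÷ 60 = 0.55 L/s.
Total PEEP = 6 cmH2O (set 5 + intrinsic 1); this is the baseline alveolar pressure.
Equation of motion (constant flow): PIP = Vt/C + R·V̇ + PEEP.
R·V̇ = PIP − Vt/C − PEEP = 21.0 − 540/60.0 − 6 = 21.0 − 9.0 − 6 = 6.0 cmH2O.
R = 6.0 / 0.55 = 10.909 cmH2O·s/L.

10.9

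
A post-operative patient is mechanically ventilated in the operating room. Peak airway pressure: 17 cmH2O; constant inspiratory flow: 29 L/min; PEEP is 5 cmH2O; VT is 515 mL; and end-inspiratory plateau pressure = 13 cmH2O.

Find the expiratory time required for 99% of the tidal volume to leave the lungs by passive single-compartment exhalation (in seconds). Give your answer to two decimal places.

2.45

Flow: 29 L/min ÷ 60 = 0.4833 L/s.
R = (PIP − Pplat)/V̇ = (17 − 13) / 0.4833 = 4.0/0.4833 = 8.276 cmH2O·s/L.
C = Vt/(Pplat − PEEP) = 515.0 / (13 − 5) = 515.0/8.0 = 64.375 mL/cmH2O.
τ = R × C = 8.276 × 0.06438 L/cmH2O = 0.5328 s.
t = −τ·ln(1 − 0.99) = −0.5328·ln(0.01) = 2.454 s.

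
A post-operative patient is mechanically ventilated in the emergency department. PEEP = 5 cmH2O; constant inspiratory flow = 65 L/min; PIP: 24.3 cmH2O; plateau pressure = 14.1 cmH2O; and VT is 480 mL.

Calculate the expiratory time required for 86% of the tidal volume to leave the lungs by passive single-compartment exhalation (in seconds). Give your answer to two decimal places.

0.98

Flow: 65 L/min ÷ 60 = 1.0833 L/s.
R = (PIP − Pplat)/V̇ = (24.3 − 14.1) / 1.0833 = 10.2/1.0833 = 9.416 cmH2O·s/L.
C = Vt/(Pplat − PEEP) = 480.0 / (14.1 − 5) = 480.0/9.1 = 52.747 mL/cmH2O.
τ = R × C = 9.416 × 0.05275 L/cmH2O = 0.4967 s.
t = −τ·ln(1 − 0.86) = −0.4967·ln(0.14) = 0.9766 s.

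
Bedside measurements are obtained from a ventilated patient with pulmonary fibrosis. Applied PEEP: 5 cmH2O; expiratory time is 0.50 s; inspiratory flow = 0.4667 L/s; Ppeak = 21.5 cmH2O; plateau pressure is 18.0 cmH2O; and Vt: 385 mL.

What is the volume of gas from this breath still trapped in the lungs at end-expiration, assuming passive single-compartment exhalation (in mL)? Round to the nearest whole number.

41

R = (PIP − Pplat)/V̇ = (21.5 − 18.0) / 0.4667 = 3.5/0.4667 = 7.499 cmH2O·s/L.
C = Vt/(Pplat − PEEP) = 385.0 / (18.0 − 5) = 385.0/13.0 = 29.615 mL/cmH2O.
τ = R × C = 7.499 × 0.02962 L/cmH2O = 0.2221 s.
Fraction remaining = e^(−Te/τ) = e^(−0.50/0.2221) = 0.1053.
Trapped volume = 385.0 × 0.1053 = 40.541 mL.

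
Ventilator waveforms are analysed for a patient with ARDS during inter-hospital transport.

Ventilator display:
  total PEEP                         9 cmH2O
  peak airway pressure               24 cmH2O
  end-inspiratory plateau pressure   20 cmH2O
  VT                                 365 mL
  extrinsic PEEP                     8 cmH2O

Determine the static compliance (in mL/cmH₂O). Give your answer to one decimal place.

33.2

End-expiratory occlusion gives total PEEP = 9 cmH2O (intrinsic PEEP = 9 − 8 = 1). Use total PEEP for the elastic gradient.
Cstat = Vt / (Pplat − PEEPtotal) = 365 / (20 − 9) = 365 / 11.0 = 33.182 mL/cmH2O.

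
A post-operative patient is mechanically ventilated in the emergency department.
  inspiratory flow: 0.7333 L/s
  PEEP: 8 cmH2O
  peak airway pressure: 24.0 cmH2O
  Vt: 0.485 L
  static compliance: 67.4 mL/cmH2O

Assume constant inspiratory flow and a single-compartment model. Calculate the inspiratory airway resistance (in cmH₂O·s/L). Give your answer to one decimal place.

12.0

Equation of motion (constant flow): PIP = Vt/C + R·V̇ + PEEP.
R·V̇ = PIP − Vt/C − PEEP = 24.0 − 485/67.4 − 8 = 24.0 − 7.196 − 8 = 8.804 cmH2O.
R = 8.804 / 0.7333 = 12.006 cmH2O·s/L.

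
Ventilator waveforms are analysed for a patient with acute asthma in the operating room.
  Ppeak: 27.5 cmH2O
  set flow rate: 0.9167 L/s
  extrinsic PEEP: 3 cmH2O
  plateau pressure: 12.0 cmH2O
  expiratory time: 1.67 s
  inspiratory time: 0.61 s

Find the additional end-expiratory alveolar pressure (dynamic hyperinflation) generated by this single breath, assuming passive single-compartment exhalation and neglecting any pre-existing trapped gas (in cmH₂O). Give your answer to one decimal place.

Vt = flow × Ti = 0.9167 L/s × 0.61 s × 1000 mL/L = 559.19 mL.
R = (PIP − Pplat)/V̇ = (27.5 − 12.0) / 0.9167 = 15.5/0.9167 = 16.908 cmH2O·s/L.
C = Vt/(Pplat − PEEP) = 559.19 / (12.0 − 3) = 559.19/9.0 = 62.132 mL/cmH2O.
τ = R × C = 16.908 × 0.06213 L/cmH2O = 1.05 s.
Fraction remaining = e^(−Te/τ) = e^(−1.67/1.05) = 0.2038; trapped volume = 559.19 × 0.2038 = 113.96 mL.
Additional alveolar pressure from trapping ≈ V_trapped / C = 113.96 / 62.132 = 1.834 cmH2O.

1.8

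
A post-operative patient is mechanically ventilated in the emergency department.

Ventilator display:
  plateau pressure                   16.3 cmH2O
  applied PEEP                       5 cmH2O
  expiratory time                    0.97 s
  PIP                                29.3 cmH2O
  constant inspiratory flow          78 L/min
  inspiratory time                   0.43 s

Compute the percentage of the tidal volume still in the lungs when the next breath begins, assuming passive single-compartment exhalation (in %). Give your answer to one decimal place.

Flow: 78 L/min ÷ 60 = 1.3 L/s.
Vt = flow × Ti = 1.3 L/s × 0.43 s × 1000 mL/L = 559.0 mL.
R = (PIP − Pplat)/V̇ = (29.3 − 16.3) / 1.3 = 13.0/1.3 = 10.0 cmH2O·s/L.
C = Vt/(Pplat − PEEP) = 559.0 / (16.3 − 5) = 559.0/11.3 = 49.469 mL/cmH2O.
τ = R × C = 10.0 × 0.04947 L/cmH2O = 0.4947 s.
Fraction remaining at end-expiration = e^(−Te/τ) = e^(−0.97/0.4947) = 0.1407 → 14.07%.

14.1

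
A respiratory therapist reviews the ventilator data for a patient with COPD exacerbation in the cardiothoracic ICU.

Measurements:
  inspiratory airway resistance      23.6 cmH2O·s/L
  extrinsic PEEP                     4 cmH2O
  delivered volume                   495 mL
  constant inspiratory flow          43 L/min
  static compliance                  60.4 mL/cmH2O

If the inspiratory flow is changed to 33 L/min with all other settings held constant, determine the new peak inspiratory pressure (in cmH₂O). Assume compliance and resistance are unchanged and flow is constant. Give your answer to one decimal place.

Flow: 43 L/min ÷ 60 = 0.7167 L/s.
New flow: 33 L/min ÷ 60 = 0.55 L/s.
PIP = Vt/C + R·V̇ + PEEP (constant-flow equation of motion).
Only the resistive term changes: ΔPIP = R × ΔV̇ = 23.6 × (0.55 − 0.7167) = 23.6 × -0.1667 = -3.934 cmH2O.
Original PIP = 495/60.4 + 23.6×0.7167 + 4 = 29.109 cmH2O; new PIP = 29.109 + (-3.934) = 25.175 cmH2O.

25.2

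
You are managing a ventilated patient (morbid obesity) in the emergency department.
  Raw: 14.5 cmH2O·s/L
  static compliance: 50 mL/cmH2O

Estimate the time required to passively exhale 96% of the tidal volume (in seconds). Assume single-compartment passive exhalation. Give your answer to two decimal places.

2.33

τ = R × C = 14.5 × 50 mL/cmH2O = 14.5 × 0.050 L/cmH2O = 0.725 s.
Exhaled fraction f = 1 − e^(−t/τ) → t = −τ·ln(1 − f) = −0.725·ln(0.04) = 2.334 s.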